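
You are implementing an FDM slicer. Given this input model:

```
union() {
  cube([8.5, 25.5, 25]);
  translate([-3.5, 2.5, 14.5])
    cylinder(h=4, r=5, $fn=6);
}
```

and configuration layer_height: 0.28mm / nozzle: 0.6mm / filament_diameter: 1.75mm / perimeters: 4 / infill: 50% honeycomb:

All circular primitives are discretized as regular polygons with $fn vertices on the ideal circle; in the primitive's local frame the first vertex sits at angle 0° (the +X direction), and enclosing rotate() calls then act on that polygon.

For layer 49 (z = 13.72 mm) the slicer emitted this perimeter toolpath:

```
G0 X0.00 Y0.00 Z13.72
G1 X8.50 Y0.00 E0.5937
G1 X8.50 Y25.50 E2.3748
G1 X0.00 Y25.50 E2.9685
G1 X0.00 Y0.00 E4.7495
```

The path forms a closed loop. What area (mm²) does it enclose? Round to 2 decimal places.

Apply the shoelace formula to the sequence of (X, Y) vertices; enclosed area = 216.75 mm².

216.75 mm²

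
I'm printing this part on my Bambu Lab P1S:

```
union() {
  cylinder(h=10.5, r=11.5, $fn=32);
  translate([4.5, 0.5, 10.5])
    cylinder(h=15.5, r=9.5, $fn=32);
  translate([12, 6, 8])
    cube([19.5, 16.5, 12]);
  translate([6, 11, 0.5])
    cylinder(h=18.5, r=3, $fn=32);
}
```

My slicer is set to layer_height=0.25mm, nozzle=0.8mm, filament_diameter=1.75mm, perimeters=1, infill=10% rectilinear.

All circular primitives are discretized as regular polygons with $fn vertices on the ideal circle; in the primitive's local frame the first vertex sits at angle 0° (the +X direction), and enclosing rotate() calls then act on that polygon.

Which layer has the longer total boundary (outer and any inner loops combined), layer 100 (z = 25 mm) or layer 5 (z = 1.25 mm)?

layer 5 (z = 1.25 mm)

Layer 100 (z = 25): the cylinder does not reach this height (z outside [0, 10.5]); the r=9.5 cylinder at (4.5, 0.5) gives a regular 32-gon of circumradius 9.5 (constant along its height) (perimeter = 2·32·9.500·sin(180°/32) = 59.59 mm); the cube at (12, 6) is not intersected at this z (z outside [8, 20]); the cylinder at (6, 11) is not intersected at this z (z outside [0.5, 19]); Taking the union: only the r=9.5 cylinder at (4.5, 0.5) is present, so the union is just that shape — boundary = 59.59 mm. So its perimeter = 59.59 mm. Layer 5 (z = 1.25): the cylinder: section is a regular 32-gon, circumradius r=11.5 (perimeter = 2·32·11.500·sin(180°/32) = 72.14 mm); the cylinder at (4.5, 0.5) does not reach this height (z outside [10.5, 26]); the cube at (12, 6) is absent (z outside [8, 20]); the cylinder at (6, 11): section is a regular 32-gon, circumradius r=3 (perimeter = 2·32·3.000·sin(180°/32) = 18.82 mm); Taking the union: the regions partially overlap (shared area 7.20 mm²), so the edge portions inside another operand are dropped and the merged outline is re-measured after clipping — boundary = 79.06 mm. So its perimeter = 79.06 mm. Layer 5 is larger (79.06 vs 59.59 mm).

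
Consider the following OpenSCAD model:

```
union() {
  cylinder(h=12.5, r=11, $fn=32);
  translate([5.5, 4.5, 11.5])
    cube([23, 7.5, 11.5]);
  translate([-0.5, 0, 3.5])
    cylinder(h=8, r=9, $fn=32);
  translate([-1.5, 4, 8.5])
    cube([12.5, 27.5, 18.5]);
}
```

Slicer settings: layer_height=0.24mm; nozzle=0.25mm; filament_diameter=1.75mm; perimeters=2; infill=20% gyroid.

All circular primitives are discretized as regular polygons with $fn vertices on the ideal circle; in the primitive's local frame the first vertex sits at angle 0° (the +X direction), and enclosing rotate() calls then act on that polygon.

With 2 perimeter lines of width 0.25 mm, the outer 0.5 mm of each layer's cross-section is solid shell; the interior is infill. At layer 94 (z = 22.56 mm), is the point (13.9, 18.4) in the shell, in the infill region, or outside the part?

outside

At z = 22.56 mm: the cylinder is absent (z outside [0, 12.5]); the cube at (5.5, 4.5) (footprint 23×7.5) is included at this height; the cylinder at (-0.5, 0) is absent (z outside [3.5, 11.5]); the cube at (-1.5, 4) (footprint 12.5×27.5) is included at this height; Combining (union): the regions partially overlap (shared area 41.25 mm²), so overlapping operands fuse into one piece — 1 connected region. Overall, the cross-section is a single solid region. The nearest boundary edge runs (11.00, 31.50)→(11.00, 12.00); distance from the point to it = 2.90 mm. The point is not inside any of the regions above, so it lies outside the cross-section (2.90 mm from the nearest boundary).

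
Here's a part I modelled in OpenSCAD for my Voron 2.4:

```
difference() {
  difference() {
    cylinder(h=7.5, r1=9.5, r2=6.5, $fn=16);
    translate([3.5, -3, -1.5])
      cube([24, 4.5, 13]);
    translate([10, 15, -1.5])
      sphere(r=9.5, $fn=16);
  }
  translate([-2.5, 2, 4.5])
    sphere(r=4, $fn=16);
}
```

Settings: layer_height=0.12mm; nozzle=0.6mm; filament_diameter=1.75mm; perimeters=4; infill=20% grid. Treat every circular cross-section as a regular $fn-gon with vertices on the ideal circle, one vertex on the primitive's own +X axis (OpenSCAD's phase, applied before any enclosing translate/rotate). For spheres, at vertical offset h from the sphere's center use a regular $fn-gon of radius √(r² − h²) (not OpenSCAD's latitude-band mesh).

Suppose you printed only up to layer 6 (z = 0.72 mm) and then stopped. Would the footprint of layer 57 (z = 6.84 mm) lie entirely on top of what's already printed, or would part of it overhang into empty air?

Compare the two slices. At z = 0.72: the cone: at t=0.096 of its height the radius interpolates to r₁+(r₂−r₁)t = 9.212, giving a regular 16-gon of that circumradius (area = (16/2)·9.212²·sin(360°/16) = 259.80 mm²); the 24×4.5 cube at (3.5, -3) contributes its full rectangle (area 108.00 mm²); the r=9.5 sphere at (10, 15) contributes a regular 16-gon of circumradius √(9.5²−2.22²) = 9.237 (area = (16/2)·9.237²·sin(360°/16) = 261.21 mm²); After the difference (first − rest): starting from the cone (259.80 mm²), the 24×4.5 cube at (3.5, -3) partially overlaps it — only the 24.59 mm² overlap (of its 108.00 mm²) is removed, clipping the outline; the r=9.5 sphere at (10, 15) partially overlaps it — only the 0.25 mm² overlap (of its 261.21 mm²) is removed, clipping the outline — area = 234.97 mm²; the sphere at (-2.5, 2): section is a regular 16-gon, circumradius = √(r²−h²) = √(4²−3.78²) = 1.308 (area = (16/2)·1.308²·sin(360°/16) = 5.24 mm²); After the difference (first − rest): starting from that combined region (234.97 mm²), the r=4 sphere at (-2.5, 2) lies wholly inside it (removes its full 5.24 mm² and its 8.17 mm outline becomes a hole wall) — area = 229.73 mm². At z = 6.84: the cone (r1=9.5→r2=6.5) has section circumradius 6.764 here — a regular 16-gon (area = (16/2)·6.764²·sin(360°/16) = 140.07 mm²); the cube at (3.5, -3) (footprint 24×4.5) is included at this height (area 108.00 mm²); the sphere at (10, 15): section is a regular 16-gon, circumradius = √(r²−h²) = √(9.5²−8.34²) = 4.549 (area = (16/2)·4.549²·sin(360°/16) = 63.36 mm²); After the difference (first − rest): starting from the cone (140.07 mm²), the 24×4.5 cube at (3.5, -3) partially overlaps it — only the 13.53 mm² overlap (of its 108.00 mm²) is removed, clipping the outline; the r=9.5 sphere at (10, 15) misses the remaining region (no effect) — area = 126.54 mm²; the r=4 sphere at (-2.5, 2) slices to a regular 16-gon of circumradius 3.244 (√(r²−h²) with h=2.34 from center) (area = (16/2)·3.244²·sin(360°/16) = 32.22 mm²); Subtracting the remaining from the first: starting from that combined region (126.54 mm²), the r=4 sphere at (-2.5, 2) lies wholly inside it (removes its full 32.22 mm² and its 20.25 mm outline becomes a hole wall) — area = 94.32 mm². Checking containment: the cross-section at z = 6.84 is a subset of the cross-section at z = 0.72.

entirely on top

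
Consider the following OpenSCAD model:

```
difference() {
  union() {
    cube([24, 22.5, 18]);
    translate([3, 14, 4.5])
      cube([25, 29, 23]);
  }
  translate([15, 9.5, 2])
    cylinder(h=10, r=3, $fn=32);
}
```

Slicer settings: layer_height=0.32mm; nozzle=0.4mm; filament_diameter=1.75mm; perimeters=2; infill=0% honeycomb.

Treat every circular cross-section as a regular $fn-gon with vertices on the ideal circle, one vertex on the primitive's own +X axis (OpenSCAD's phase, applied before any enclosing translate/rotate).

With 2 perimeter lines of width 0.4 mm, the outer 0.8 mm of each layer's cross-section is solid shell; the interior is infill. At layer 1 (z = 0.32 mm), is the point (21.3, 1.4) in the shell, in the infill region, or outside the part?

At z = 0.32 mm: the cube is present — its section is the full 24×22.5 rectangle; the cube at (3, 14) is absent (z outside [4.5, 27.5]); Combining (union): only the 24×22.5 cube is present, so the union is just that shape — 1 connected region; the cylinder at (15, 9.5) is absent (z outside [2, 12]); Subtracting the remaining from the first: none of the subtracted shapes is present at this height, so that combined region is unchanged — 1 connected region. Overall, the cross-section is a single solid region. The nearest boundary edge runs (0.00, 0.00)→(24.00, 0.00); distance from the point to it = 1.40 mm. The point is inside the cross-section and 1.40 mm from the nearest boundary — more than the 0.8 mm shell width (2 × 0.4), so it's in the infill interior.

infill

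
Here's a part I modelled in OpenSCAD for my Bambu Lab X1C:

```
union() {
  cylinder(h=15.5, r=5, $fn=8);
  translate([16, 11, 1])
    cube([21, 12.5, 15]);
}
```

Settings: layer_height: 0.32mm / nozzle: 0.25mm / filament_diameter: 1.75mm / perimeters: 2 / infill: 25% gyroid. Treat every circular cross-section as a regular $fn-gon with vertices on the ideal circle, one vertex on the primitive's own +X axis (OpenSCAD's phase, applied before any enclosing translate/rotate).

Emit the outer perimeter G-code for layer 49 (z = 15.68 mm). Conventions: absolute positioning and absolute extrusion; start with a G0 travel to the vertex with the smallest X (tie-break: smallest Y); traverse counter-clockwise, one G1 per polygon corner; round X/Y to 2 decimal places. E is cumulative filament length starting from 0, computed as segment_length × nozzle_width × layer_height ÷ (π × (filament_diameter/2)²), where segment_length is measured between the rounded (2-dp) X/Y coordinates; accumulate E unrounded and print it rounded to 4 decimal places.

At z = 15.68 mm: the cylinder is absent (z outside [0, 15.5]); the cube at (16, 11) is present — its section is the full 21×12.5 rectangle; Taking the union: only the 21×12.5 cube at (16, 11) is present, so the union is just that shape — 1 connected region. The outline is a single polygon with 4 vertices. Extrusion per mm of travel: 0.25 × 0.32 / (π × 0.875²) = 0.033260. Accumulating E over each segment gives final E = 2.2284.

G0 X16.00 Y11.00 Z15.68
G1 X37.00 Y11.00 E0.6985
G1 X37.00 Y23.50 E1.1142
G1 X16.00 Y23.50 E1.8127
G1 X16.00 Y11.00 E2.2284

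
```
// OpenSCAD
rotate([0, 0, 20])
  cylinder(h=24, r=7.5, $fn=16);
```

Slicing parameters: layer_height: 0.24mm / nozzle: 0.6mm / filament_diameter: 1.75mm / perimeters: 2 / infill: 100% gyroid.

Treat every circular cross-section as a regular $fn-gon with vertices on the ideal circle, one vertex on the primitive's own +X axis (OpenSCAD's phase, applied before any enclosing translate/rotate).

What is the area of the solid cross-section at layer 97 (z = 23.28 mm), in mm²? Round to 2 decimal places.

At z = 23.28 mm: the r=7.5 cylinder contributes a regular 16-gon of circumradius 7.5 (area = (16/2)·7.500²·sin(360°/16) = 172.21 mm²); (whole slice rotated 20° about Z — lengths, areas and connectivity unchanged). Overall, the cross-section is a single solid region. Net area = 172.21 mm².

172.21 mm²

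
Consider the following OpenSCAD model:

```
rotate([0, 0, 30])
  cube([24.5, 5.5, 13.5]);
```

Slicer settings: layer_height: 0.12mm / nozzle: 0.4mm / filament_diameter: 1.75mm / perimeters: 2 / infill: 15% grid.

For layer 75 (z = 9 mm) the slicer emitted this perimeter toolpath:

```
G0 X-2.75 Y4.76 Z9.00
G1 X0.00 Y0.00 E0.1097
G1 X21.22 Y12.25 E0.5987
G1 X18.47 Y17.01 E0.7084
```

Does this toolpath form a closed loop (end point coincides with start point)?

no

Start point (G0): (-2.75, 4.76). End point (last G1): the path does not return to the start — open.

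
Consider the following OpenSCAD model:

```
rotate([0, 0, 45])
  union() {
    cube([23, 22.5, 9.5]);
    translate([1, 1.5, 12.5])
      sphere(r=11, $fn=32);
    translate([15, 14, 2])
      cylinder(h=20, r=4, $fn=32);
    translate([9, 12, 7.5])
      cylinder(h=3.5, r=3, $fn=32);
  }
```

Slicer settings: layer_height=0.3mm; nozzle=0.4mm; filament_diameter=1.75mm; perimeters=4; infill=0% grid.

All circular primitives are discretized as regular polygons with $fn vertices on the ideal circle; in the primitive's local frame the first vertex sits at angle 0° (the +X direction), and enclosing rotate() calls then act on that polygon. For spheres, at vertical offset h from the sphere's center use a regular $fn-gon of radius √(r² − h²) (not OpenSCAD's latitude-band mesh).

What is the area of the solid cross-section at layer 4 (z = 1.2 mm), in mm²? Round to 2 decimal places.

517.50 mm²

At z = 1.2 mm: the cube (footprint 23×22.5) is included at this height (area 517.50 mm²); the sphere at (1, 1.5) is absent (|z−center|=11.300 > r=11); the cylinder at (15, 14) does not reach this height (z outside [2, 22]); the cylinder at (9, 12) is not intersected at this z (z outside [7.5, 11]); Taking the union: only the 23×22.5 cube is present, so the union is just that shape — area = 517.50 mm²; (whole slice rotated 45° about Z — lengths, areas and connectivity unchanged). Overall, the cross-section is a single solid region. Net area = 517.50 mm².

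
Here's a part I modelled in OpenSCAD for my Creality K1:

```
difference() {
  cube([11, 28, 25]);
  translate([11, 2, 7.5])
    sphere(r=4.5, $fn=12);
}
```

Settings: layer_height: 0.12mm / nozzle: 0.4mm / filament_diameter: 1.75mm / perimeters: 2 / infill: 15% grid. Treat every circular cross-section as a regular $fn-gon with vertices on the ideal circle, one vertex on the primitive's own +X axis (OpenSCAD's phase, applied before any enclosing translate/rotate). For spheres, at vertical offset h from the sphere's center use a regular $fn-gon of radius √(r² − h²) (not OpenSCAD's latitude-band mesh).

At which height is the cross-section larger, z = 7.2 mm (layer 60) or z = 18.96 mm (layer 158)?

Layer 60 (z = 7.2): the 11×28 cube contributes its full rectangle (area 308.00 mm²); the r=4.5 sphere at (11, 2) contributes a regular 12-gon of circumradius √(4.5²−0.3²) = 4.490 (area = (12/2)·4.490²·sin(360°/12) = 60.48 mm²); Subtracting the remaining from the first: starting from the 11×28 cube (308.00 mm²), the r=4.5 sphere at (11, 2) partially overlaps it — only the 23.56 mm² overlap (of its 60.48 mm²) is removed, clipping the outline — area = 284.44 mm². So its area = 284.44 mm². Layer 158 (z = 18.96): the 11×28 cube contributes its full rectangle (area 308.00 mm²); the sphere at (11, 2) is absent (|z−center|=11.460 > r=4.5); Subtracting the remaining from the first: none of the subtracted shapes is present at this height, so the 11×28 cube is unchanged — area = 308.00 mm². So its area = 308.00 mm². Layer 158 is larger (308.00 vs 284.44 mm²).

layer 158 (z = 18.96 mm)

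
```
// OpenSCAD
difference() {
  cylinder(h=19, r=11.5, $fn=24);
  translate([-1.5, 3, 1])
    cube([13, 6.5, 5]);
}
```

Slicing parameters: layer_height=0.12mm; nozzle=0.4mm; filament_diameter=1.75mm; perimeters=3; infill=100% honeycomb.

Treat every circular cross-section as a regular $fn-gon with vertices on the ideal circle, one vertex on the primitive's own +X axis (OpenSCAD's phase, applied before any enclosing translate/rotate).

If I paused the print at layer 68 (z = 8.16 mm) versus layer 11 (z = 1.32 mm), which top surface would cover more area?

layer 68 (z = 8.16 mm)

Layer 68 (z = 8.16): the cylinder: section is a regular 24-gon, circumradius r=11.5 (area = (24/2)·11.500²·sin(360°/24) = 410.75 mm²); the cube at (-1.5, 3) is not intersected at this z (z outside [1, 6]); Subtracting the remaining from the first: none of the subtracted shapes is present at this height, so the r=11.5 cylinder is unchanged — area = 410.75 mm². So its area = 410.75 mm². Layer 11 (z = 1.32): the cylinder: section is a regular 24-gon, circumradius r=11.5 (area = (24/2)·11.500²·sin(360°/24) = 410.75 mm²); the cube at (-1.5, 3) is present — its section is the full 13×6.5 rectangle (area 84.50 mm²); Subtracting the remaining from the first: starting from the r=11.5 cylinder (410.75 mm²), the 13×6.5 cube at (-1.5, 3) partially overlaps it — only the 70.15 mm² overlap (of its 84.50 mm²) is removed, clipping the outline — area = 340.59 mm². So its area = 340.59 mm². Layer 68 is larger (410.75 vs 340.59 mm²).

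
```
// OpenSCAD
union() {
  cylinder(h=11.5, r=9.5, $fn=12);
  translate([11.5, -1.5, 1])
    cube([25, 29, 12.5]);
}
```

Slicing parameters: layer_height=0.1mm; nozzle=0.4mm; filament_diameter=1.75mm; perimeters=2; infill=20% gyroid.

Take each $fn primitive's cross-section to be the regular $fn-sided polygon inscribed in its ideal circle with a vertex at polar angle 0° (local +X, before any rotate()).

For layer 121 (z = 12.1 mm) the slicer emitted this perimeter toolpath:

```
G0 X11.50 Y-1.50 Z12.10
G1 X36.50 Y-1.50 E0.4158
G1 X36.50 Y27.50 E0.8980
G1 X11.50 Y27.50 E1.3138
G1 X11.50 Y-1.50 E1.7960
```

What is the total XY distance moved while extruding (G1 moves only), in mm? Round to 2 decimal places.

Sum the Euclidean lengths of each G1 segment: total = 108.00 mm.

108.00 mm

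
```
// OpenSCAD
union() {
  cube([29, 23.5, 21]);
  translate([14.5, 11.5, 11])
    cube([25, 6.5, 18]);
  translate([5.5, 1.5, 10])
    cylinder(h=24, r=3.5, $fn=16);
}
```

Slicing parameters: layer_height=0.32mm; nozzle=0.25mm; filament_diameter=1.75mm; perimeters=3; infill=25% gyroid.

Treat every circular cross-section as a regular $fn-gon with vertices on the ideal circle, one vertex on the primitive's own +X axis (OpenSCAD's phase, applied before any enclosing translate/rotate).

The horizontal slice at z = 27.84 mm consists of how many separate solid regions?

At z = 27.84 mm: the cube does not reach this height (z outside [0, 21]); the cube at (14.5, 11.5) is present — its section is the full 25×6.5 rectangle; the r=3.5 cylinder at (5.5, 1.5) gives a regular 16-gon of circumradius 3.5 (constant along its height); Combining (union): the 2 present regions are separate (no shared area or edge), so areas and boundary lengths simply add and each stays a separate island — 2 connected regions. The result has 2 disconnected regions.

2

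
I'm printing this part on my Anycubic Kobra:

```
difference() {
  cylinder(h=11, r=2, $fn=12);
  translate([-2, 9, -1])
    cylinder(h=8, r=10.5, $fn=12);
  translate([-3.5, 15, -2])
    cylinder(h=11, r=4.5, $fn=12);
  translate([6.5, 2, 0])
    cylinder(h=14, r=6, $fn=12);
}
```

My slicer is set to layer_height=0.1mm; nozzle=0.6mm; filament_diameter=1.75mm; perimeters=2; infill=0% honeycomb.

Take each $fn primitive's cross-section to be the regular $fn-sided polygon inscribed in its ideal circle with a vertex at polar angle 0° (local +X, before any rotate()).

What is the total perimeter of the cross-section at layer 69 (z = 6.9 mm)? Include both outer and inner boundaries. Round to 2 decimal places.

At z = 6.9 mm: the cylinder: section is a regular 12-gon, circumradius r=2 (perimeter = 2·12·2.000·sin(180°/12) = 12.42 mm); the r=10.5 cylinder at (-2, 9) contributes a regular 12-gon of circumradius 10.5 (perimeter = 2·12·10.500·sin(180°/12) = 65.22 mm); the cylinder at (-3.5, 15): section is a regular 12-gon, circumradius r=4.5 (perimeter = 2·12·4.500·sin(180°/12) = 27.95 mm); the r=6 cylinder at (6.5, 2) contributes a regular 12-gon of circumradius 6 (perimeter = 2·12·6.000·sin(180°/12) = 37.27 mm); Subtracting the remaining from the first: starting from the r=2 cylinder, the r=10.5 cylinder at (-2, 9) partially overlaps it — only the 9.50 mm² overlap (of its 330.75 mm²) is removed, clipping the outline; the r=4.5 cylinder at (-3.5, 15) misses the remaining region (no effect); the r=6 cylinder at (6.5, 2) partially overlaps it — only the 0.29 mm² overlap (of its 108.00 mm²) is removed, clipping the outline — boundary = 6.73 mm. Overall, the cross-section is a single solid region. Total boundary length (outer) = 6.73 mm.

6.73 mm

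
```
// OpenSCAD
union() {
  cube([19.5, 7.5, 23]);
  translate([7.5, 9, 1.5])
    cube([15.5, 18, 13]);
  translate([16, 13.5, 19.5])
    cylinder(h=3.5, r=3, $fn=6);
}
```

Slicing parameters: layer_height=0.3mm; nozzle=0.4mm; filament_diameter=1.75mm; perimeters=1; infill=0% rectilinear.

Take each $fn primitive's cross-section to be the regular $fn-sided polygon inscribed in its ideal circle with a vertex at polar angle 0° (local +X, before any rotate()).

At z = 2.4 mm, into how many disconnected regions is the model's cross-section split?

2

At z = 2.4 mm: the cube (footprint 19.5×7.5) is included at this height; the cube at (7.5, 9) (footprint 15.5×18) is included at this height; the cylinder at (16, 13.5) does not reach this height (z outside [19.5, 23]); Combining (union): the 2 present regions are separate (no shared area or edge), so areas and boundary lengths simply add and each stays a separate island — 2 connected regions. The result has 2 disconnected regions.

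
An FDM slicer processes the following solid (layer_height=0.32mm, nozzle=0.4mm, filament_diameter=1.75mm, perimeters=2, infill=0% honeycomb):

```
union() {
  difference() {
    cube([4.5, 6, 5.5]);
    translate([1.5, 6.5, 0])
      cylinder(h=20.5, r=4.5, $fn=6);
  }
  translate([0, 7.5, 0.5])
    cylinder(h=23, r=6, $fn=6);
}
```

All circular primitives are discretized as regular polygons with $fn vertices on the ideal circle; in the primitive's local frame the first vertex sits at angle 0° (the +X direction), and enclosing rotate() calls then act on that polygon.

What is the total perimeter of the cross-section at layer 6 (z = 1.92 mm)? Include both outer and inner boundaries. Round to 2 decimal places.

45.44 mm

At z = 1.92 mm: the 4.5×6 cube contributes its full rectangle (perimeter 21.00 mm); the r=4.5 cylinder at (1.5, 6.5) contributes a regular 6-gon of circumradius 4.5 (perimeter = 2·6·4.500·sin(180°/6) = 27.00 mm); Subtracting the remaining from the first: starting from the 4.5×6 cube, the r=4.5 cylinder at (1.5, 6.5) partially overlaps it — only the 14.80 mm² overlap (of its 52.61 mm²) is removed, clipping the outline — boundary = 16.25 mm; the r=6 cylinder at (0, 7.5) contributes a regular 6-gon of circumradius 6 (perimeter = 2·6·6.000·sin(180°/6) = 36.00 mm); Taking the union: the regions partially overlap (shared area 0.92 mm²), so the edge portions inside another operand are dropped and the merged outline is re-measured after clipping — boundary = 45.44 mm. Overall, the cross-section is a single solid region. Total boundary length (outer) = 45.44 mm.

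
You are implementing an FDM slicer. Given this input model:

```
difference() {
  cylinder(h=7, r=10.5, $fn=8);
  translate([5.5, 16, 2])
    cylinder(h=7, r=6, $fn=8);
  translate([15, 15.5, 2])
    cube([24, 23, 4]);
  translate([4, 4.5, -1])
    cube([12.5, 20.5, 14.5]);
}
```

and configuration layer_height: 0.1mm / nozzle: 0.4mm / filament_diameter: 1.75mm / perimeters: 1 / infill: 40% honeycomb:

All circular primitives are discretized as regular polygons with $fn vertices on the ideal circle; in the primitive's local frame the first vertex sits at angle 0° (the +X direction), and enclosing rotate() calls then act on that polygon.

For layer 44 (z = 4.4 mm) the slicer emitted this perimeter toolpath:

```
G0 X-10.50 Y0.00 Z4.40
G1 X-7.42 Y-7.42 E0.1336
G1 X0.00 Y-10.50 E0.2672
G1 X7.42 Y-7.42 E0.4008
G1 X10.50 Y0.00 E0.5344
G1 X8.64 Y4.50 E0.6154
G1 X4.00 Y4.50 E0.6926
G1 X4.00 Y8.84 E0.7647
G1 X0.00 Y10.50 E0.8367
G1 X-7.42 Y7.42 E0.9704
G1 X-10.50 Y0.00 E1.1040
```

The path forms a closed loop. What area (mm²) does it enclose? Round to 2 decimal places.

Apply the shoelace formula to the sequence of (X, Y) vertices; enclosed area = 297.47 mm².

297.47 mm²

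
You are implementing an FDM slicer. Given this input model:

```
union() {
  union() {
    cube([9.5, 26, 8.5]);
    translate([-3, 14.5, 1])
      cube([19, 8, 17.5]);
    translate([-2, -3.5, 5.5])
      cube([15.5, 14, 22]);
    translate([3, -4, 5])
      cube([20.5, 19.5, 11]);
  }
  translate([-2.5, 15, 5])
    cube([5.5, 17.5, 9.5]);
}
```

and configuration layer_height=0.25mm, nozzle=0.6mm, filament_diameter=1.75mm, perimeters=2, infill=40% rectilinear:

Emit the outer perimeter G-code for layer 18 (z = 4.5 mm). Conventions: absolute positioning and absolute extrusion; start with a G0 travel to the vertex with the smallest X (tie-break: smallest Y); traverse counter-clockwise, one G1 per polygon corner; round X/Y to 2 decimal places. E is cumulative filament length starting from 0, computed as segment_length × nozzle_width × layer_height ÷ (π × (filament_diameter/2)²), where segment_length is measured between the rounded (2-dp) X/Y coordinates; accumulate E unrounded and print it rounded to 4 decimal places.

At z = 4.5 mm: the 9.5×26 cube contributes its full rectangle; the 19×8 cube at (-3, 14.5) contributes its full rectangle; the cube at (-2, -3.5) is absent (z outside [5.5, 27.5]); the cube at (3, -4) is not intersected at this z (z outside [5, 16]); Combining (union): the regions partially overlap (shared area 76.00 mm²), so overlapping operands fuse into one piece — 1 connected region; the cube at (-2.5, 15) is absent (z outside [5, 14.5]); Taking the union: only that combined region is present, so the union is just that shape — 1 connected region. The outline is a single polygon with 12 vertices. Extrusion per mm of travel: 0.6 × 0.25 / (π × 0.875²) = 0.062363. Accumulating E over each segment gives final E = 5.6126.

G0 X-3.00 Y14.50 Z4.50
G1 X0.00 Y14.50 E0.1871
G1 X0.00 Y0.00 E1.0913
G1 X9.50 Y0.00 E1.6838
G1 X9.50 Y14.50 E2.5881
G1 X16.00 Y14.50 E2.9934
G1 X16.00 Y22.50 E3.4923
G1 X9.50 Y22.50 E3.8977
G1 X9.50 Y26.00 E4.1159
G1 X0.00 Y26.00 E4.7084
G1 X0.00 Y22.50 E4.9267
G1 X-3.00 Y22.50 E5.1137
G1 X-3.00 Y14.50 E5.6126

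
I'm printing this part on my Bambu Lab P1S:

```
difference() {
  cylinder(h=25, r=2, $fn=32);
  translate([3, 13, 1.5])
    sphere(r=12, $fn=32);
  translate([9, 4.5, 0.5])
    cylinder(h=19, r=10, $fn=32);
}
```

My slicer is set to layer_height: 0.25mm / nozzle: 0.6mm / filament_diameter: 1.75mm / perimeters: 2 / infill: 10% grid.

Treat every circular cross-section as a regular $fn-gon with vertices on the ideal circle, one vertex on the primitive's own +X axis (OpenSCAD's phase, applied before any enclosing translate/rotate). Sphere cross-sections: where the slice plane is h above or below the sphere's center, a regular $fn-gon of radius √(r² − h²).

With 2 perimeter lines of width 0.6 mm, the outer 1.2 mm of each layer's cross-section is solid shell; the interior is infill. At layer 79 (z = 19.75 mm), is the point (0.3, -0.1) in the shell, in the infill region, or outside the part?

infill

At z = 19.75 mm: the r=2 cylinder contributes a regular 32-gon of circumradius 2; the sphere at (3, 13) is not intersected at this z (|z−center|=18.250 > r=12); the cylinder at (9, 4.5) does not reach this height (z outside [0.5, 19.5]); Subtracting the remaining from the first: none of the subtracted shapes is present at this height, so the r=2 cylinder is unchanged — 1 connected region. Overall, the cross-section is a single solid region. The nearest boundary edge runs (1.85, -0.77)→(1.96, -0.39); distance from the point to it = 1.67 mm. The point is inside the cross-section and 1.67 mm from the nearest boundary — more than the 1.2 mm shell width (2 × 0.6), so it's in the infill interior.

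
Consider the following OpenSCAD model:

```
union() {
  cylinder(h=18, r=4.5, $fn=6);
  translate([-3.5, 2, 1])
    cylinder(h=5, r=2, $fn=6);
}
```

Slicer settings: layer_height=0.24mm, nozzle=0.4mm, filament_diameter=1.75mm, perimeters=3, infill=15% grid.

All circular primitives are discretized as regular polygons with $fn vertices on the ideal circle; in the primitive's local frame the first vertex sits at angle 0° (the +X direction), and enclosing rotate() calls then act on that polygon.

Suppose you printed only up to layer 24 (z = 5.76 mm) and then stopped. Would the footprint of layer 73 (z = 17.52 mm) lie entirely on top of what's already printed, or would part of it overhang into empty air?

entirely on top

Compare the two slices. At z = 5.76: the r=4.5 cylinder contributes a regular 6-gon of circumradius 4.5 (area = (6/2)·4.500²·sin(360°/6) = 52.61 mm²); the r=2 cylinder at (-3.5, 2) contributes a regular 6-gon of circumradius 2 (area = (6/2)·2.000²·sin(360°/6) = 10.39 mm²); Merging all regions: the regions partially overlap — summed areas 63.00 mm² minus the doubly-counted overlap 4.67 mm² gives 58.33 mm² — area = 58.33 mm². At z = 17.52: the r=4.5 cylinder contributes a regular 6-gon of circumradius 4.5 (area = (6/2)·4.500²·sin(360°/6) = 52.61 mm²); the cylinder at (-3.5, 2) is absent (z outside [1, 6]); Taking the union: only the r=4.5 cylinder is present, so the union is just that shape — area = 52.61 mm². Checking containment: the cross-section at z = 17.52 is a subset of the cross-section at z = 5.76.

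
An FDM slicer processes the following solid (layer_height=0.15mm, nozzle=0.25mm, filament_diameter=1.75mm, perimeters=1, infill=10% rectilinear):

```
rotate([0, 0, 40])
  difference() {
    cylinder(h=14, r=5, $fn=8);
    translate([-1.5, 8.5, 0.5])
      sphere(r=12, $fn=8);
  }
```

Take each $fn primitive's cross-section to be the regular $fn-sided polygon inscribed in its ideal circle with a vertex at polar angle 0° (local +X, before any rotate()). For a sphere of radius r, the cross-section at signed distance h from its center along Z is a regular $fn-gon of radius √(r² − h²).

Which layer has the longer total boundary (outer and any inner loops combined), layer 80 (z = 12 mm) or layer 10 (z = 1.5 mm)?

Layer 80 (z = 12): the cylinder: section is a regular 8-gon, circumradius r=5 (perimeter = 2·8·5.000·sin(180°/8) = 30.61 mm); the r=12 sphere at (-1.5, 8.5) slices to a regular 8-gon of circumradius 3.428 (√(r²−h²) with h=11.5 from center) (perimeter = 2·8·3.428·sin(180°/8) = 20.99 mm); Subtracting the remaining from the first: starting from the r=5 cylinder, the r=12 sphere at (-1.5, 8.5) misses the remaining region (no effect) — boundary = 30.61 mm; (rotated 40° about Z; rotation is an isometry so areas/perimeters/island counts are preserved). So its perimeter = 30.61 mm. Layer 10 (z = 1.5): the cylinder: section is a regular 8-gon, circumradius r=5 (perimeter = 2·8·5.000·sin(180°/8) = 30.61 mm); the r=12 sphere at (-1.5, 8.5) contributes a regular 8-gon of circumradius √(12²−1²) = 11.958 (perimeter = 2·8·11.958·sin(180°/8) = 73.22 mm); After the difference (first − rest): starting from the r=5 cylinder, the r=12 sphere at (-1.5, 8.5) partially overlaps it — only the 57.50 mm² overlap (of its 404.47 mm²) is removed, clipping the outline — boundary = 21.00 mm; (rotated 40° about Z; rotation is an isometry so areas/perimeters/island counts are preserved). So its perimeter = 21.00 mm. Layer 80 is larger (30.61 vs 21.00 mm).

layer 80 (z = 12 mm)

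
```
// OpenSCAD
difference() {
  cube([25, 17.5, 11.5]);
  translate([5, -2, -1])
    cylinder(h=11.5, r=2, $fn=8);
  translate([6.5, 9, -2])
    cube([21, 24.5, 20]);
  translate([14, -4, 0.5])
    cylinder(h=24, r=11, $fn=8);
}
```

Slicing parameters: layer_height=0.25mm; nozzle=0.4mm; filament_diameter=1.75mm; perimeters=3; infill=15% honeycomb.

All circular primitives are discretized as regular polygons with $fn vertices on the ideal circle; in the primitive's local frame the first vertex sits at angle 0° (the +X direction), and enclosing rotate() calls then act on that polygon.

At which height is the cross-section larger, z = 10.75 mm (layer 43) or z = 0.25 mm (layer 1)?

layer 1 (z = 0.25 mm)

Layer 43 (z = 10.75): the cube (footprint 25×17.5) is included at this height (area 437.50 mm²); the cylinder at (5, -2) is not intersected at this z (z outside [-1, 10.5]); the 21×24.5 cube at (6.5, 9) contributes its full rectangle (area 514.50 mm²); the r=11 cylinder at (14, -4) contributes a regular 8-gon of circumradius 11 (area = (8/2)·11.000²·sin(360°/8) = 342.24 mm²); After the difference (first − rest): starting from the 25×17.5 cube (437.50 mm²), the 21×24.5 cube at (6.5, 9) partially overlaps it — only the 157.25 mm² overlap (of its 514.50 mm²) is removed, clipping the outline; the r=11 cylinder at (14, -4) partially overlaps it — only the 89.75 mm² overlap (of its 342.24 mm²) is removed, clipping the outline — area = 190.50 mm². So its area = 190.50 mm². Layer 1 (z = 0.25): the cube is present — its section is the full 25×17.5 rectangle (area 437.50 mm²); the r=2 cylinder at (5, -2) contributes a regular 8-gon of circumradius 2 (area = (8/2)·2.000²·sin(360°/8) = 11.31 mm²); the 21×24.5 cube at (6.5, 9) contributes its full rectangle (area 514.50 mm²); the cylinder at (14, -4) is not intersected at this z (z outside [0.5, 24.5]); Taking the first minus the rest: starting from the 25×17.5 cube (437.50 mm²), the r=2 cylinder at (5, -2) misses the remaining region (no effect); the 21×24.5 cube at (6.5, 9) partially overlaps it — only the 157.25 mm² overlap (of its 514.50 mm²) is removed, clipping the outline — area = 280.25 mm². So its area = 280.25 mm². Layer 1 is larger (280.25 vs 190.50 mm²).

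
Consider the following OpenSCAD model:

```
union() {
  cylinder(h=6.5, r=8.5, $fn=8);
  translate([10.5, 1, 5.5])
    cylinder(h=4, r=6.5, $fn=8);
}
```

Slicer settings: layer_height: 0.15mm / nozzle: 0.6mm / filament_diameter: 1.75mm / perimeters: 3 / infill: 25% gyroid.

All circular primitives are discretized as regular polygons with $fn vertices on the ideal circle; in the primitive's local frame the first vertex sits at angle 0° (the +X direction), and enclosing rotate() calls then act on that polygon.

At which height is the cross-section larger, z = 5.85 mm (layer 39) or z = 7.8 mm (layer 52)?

Layer 39 (z = 5.85): the r=8.5 cylinder gives a regular 8-gon of circumradius 8.5 (constant along its height) (area = (8/2)·8.500²·sin(360°/8) = 204.35 mm²); the cylinder at (10.5, 1): section is a regular 8-gon, circumradius r=6.5 (area = (8/2)·6.500²·sin(360°/8) = 119.50 mm²); Merging all regions: the regions partially overlap — summed areas 323.85 mm² minus the doubly-counted overlap 23.68 mm² gives 300.17 mm² — area = 300.17 mm². So its area = 300.17 mm². Layer 52 (z = 7.8): the cylinder is not intersected at this z (z outside [0, 6.5]); the cylinder at (10.5, 1): section is a regular 8-gon, circumradius r=6.5 (area = (8/2)·6.500²·sin(360°/8) = 119.50 mm²); Combining (union): only the r=6.5 cylinder at (10.5, 1) is present, so the union is just that shape — area = 119.50 mm². So its area = 119.50 mm². Layer 39 is larger (300.17 vs 119.50 mm²).

layer 39 (z = 5.85 mm)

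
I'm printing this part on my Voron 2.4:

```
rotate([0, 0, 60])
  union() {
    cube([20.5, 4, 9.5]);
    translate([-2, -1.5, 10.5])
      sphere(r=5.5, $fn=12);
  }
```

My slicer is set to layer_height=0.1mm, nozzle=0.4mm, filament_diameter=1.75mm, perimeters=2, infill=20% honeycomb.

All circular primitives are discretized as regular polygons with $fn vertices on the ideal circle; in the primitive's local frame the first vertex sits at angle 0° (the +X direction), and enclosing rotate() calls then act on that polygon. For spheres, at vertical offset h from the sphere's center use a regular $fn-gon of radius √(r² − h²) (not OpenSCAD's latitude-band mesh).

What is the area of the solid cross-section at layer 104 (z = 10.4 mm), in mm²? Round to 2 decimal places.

90.72 mm²

At z = 10.4 mm: the cube does not reach this height (z outside [0, 9.5]); the sphere at (-2, -1.5): section is a regular 12-gon, circumradius = √(r²−h²) = √(5.5²−0.1²) = 5.499 (area = (12/2)·5.499²·sin(360°/12) = 90.72 mm²); Taking the union: only the r=5.5 sphere at (-2, -1.5) is present, so the union is just that shape — area = 90.72 mm²; (rotated 60° about Z; rotation is an isometry so areas/perimeters/island counts are preserved). Overall, the cross-section is a single solid region. Net area = 90.72 mm².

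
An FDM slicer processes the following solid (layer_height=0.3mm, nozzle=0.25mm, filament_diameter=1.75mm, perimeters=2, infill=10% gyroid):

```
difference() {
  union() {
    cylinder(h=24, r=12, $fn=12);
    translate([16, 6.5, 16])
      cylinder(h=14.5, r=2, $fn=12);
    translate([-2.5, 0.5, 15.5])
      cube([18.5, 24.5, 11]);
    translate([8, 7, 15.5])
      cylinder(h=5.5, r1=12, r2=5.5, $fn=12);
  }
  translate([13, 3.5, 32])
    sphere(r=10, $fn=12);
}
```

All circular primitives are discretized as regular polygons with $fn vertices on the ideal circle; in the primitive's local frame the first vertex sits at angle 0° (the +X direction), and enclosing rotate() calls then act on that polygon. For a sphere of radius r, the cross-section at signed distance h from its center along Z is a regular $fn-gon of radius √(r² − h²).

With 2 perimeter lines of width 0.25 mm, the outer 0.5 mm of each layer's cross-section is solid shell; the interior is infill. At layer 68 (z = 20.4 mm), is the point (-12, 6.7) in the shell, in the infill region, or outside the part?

At z = 20.4 mm: the r=12 cylinder gives a regular 12-gon of circumradius 12 (constant along its height); the r=2 cylinder at (16, 6.5) gives a regular 12-gon of circumradius 2 (constant along its height); the cube at (-2.5, 0.5) (footprint 18.5×24.5) is included at this height; the cone at (8, 7) (r1=12→r2=5.5) has section circumradius 6.209 here — a regular 12-gon; Merging all regions: the regions partially overlap (shared area 251.60 mm²), so overlapping operands fuse into one piece — 1 connected region; the sphere at (13, 3.5) is not intersected at this z (|z−center|=11.600 > r=10); Subtracting the remaining from the first: none of the subtracted shapes is present at this height, so that combined region is unchanged — 1 connected region. Overall, the cross-section is a single solid region. The nearest boundary edge runs (-12.00, 0.00)→(-10.39, 6.00); distance from the point to it = 1.75 mm. The point is not inside any of the regions above, so it lies outside the cross-section (1.75 mm from the nearest boundary).

outside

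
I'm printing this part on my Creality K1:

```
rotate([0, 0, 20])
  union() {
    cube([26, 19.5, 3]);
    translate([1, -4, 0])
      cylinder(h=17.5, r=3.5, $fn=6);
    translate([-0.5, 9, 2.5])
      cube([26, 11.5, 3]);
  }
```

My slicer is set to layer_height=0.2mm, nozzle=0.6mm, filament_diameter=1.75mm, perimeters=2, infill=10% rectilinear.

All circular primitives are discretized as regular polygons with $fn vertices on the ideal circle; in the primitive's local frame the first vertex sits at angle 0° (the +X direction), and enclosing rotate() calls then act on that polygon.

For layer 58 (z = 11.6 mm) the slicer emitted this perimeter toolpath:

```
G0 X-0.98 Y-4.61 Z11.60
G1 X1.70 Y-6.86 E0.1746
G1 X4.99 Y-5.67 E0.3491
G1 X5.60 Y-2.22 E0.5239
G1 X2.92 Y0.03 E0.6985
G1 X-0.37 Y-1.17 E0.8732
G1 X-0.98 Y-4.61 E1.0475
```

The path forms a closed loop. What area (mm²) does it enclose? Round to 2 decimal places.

Apply the shoelace formula to the sequence of (X, Y) vertices; enclosed area = 31.82 mm².

31.82 mm²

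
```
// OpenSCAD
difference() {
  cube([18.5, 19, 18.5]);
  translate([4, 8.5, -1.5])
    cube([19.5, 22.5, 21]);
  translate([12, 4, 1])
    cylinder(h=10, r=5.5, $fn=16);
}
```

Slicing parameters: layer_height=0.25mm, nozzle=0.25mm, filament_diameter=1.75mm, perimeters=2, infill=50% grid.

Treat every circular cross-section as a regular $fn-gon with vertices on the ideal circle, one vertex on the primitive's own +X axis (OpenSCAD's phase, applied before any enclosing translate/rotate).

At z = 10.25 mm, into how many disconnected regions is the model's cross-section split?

At z = 10.25 mm: the cube (footprint 18.5×19) is included at this height; the cube at (4, 8.5) (footprint 19.5×22.5) is included at this height; the cylinder at (12, 4): section is a regular 16-gon, circumradius r=5.5; Subtracting the remaining from the first: starting from the 18.5×19 cube, the 19.5×22.5 cube at (4, 8.5) partially overlaps it — only the 152.25 mm² overlap (of its 438.75 mm²) is removed, clipping the outline; the r=5.5 cylinder at (12, 4) partially overlaps it — only the 81.59 mm² overlap (of its 92.61 mm²) is removed, clipping the outline — 2 connected regions. The result has 2 disconnected regions.

2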